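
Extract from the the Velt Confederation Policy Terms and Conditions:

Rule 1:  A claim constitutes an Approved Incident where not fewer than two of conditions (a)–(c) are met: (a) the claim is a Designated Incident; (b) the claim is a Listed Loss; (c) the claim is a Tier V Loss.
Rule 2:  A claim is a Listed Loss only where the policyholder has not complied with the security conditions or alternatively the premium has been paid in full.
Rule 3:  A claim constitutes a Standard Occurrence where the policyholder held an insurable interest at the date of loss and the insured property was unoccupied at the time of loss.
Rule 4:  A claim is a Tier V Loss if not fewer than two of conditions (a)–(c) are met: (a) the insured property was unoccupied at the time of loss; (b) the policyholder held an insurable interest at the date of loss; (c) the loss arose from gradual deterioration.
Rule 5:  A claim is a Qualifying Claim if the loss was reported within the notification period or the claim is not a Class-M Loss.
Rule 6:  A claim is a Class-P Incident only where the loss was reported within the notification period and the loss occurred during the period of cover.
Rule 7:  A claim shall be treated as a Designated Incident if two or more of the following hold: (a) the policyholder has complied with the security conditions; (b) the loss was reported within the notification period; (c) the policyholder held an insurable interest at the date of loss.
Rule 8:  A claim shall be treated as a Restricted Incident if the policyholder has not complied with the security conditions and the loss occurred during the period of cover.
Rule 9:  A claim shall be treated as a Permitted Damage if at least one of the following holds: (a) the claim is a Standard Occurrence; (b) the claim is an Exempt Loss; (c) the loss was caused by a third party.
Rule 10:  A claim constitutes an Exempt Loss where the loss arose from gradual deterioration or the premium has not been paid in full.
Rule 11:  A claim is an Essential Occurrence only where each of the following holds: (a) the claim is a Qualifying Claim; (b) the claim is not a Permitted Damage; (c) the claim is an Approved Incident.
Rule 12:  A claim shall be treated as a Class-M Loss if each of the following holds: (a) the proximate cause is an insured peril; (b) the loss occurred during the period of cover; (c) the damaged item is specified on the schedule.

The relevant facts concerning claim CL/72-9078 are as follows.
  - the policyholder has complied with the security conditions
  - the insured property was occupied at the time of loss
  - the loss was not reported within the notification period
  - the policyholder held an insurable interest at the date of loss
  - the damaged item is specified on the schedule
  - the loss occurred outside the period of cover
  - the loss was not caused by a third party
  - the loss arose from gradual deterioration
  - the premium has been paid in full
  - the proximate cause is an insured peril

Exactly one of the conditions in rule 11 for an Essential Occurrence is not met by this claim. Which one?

rule 12 — Class-M Loss: [the proximate cause is an insured peril? yes] AND [the loss occurred during the period of cover? no] AND [the damaged item is specified on the schedule? yes] → not satisfied.
rule 5 — Qualifying Claim: [the loss was reported within the notification period? no] OR [not a Class-M Loss (rule 12)? yes] → satisfied.
rule 3 — Standard Occurrence: [the policyholder held an insurable interest at the date of loss? yes] AND [the insured property was unoccupied at the time of loss? no] → not satisfied.
rule 10 — Exempt Loss: [the loss arose from gradual deterioration? yes] OR [the premium has not been paid in full? no] → satisfied.
rule 9 — Permitted Damage: [Standard Occurrence (rule 3)? no] OR [Exempt Loss (rule 10)? yes] OR [the loss was caused by a third party? no] → satisfied.
rule 7 — Designated Incident: the policyholder has complied with the security conditions? yes; the loss was reported within the notification period? no; the policyholder held an insurable interest at the date of loss? yes — 2 of 3 hold (need ≥2) → satisfied.
rule 2 — Listed Loss: [the policyholder has not complied with the security conditions? no] OR [the premium has been paid in full? yes] → satisfied.
rule 4 — Tier V Loss: the insured property was unoccupied at the time of loss? no; the policyholder held an insurable interest at the date of loss? yes; the loss arose from gradual deterioration? yes — 2 of 3 hold (need ≥2) → satisfied.
rule 1 — Approved Incident: Designated Incident (rule 7)? yes; Listed Loss (rule 2)? yes; Tier V Loss (rule 4)? yes — 3 of 3 hold (need ≥2) → satisfied.
rule 11 — Essential Occurrence: [Qualifying Claim (rule 5)? yes] AND [not a Permitted Damage (rule 9)? no] AND [Approved Incident (rule 1)? yes] → not satisfied.

Permitted Damage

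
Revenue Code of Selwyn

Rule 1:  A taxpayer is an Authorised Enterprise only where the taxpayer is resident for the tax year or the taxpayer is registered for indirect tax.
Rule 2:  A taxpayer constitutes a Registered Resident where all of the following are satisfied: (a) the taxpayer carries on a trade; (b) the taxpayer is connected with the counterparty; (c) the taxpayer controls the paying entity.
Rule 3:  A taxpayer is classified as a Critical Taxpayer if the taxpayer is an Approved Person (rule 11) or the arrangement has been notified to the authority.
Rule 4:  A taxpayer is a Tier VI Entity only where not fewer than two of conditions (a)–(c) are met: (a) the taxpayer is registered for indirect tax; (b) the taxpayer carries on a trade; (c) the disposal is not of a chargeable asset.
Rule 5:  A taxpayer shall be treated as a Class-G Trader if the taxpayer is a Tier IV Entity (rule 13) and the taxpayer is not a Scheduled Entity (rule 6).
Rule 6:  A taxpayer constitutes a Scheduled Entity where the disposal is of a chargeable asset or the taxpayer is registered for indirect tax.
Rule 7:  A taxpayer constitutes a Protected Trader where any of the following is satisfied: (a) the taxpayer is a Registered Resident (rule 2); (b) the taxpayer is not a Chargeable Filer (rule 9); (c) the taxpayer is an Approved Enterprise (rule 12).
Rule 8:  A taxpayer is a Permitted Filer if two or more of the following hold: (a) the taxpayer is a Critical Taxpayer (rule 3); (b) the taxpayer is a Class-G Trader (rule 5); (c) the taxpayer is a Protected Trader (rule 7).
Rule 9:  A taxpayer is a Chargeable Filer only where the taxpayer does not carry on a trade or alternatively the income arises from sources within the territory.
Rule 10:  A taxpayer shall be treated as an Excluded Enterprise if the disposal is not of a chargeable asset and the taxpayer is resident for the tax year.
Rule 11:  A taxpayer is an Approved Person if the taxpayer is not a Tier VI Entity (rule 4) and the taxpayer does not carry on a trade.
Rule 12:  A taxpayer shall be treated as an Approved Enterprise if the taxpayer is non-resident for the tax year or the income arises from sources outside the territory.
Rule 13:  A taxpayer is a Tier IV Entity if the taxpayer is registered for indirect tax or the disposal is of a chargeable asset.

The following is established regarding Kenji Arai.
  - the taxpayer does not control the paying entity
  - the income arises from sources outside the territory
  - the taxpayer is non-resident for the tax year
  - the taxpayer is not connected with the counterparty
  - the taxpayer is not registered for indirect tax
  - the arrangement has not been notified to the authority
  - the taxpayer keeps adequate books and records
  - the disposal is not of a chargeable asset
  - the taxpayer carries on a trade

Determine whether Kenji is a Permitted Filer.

rule 4 — Tier VI Entity: the taxpayer is registered for indirect tax? no; the taxpayer carries on a trade? yes; the disposal is not of a chargeable asset? yes — 2 of 3 hold (need ≥2) → satisfied.
rule 11 — Approved Person: [not a Tier VI Entity (rule 4)? no] AND [the taxpayer does not carry on a trade? no] → not satisfied.
rule 3 — Critical Taxpayer: [Approved Person (rule 11)? no] OR [the arrangement has been notified to the authority? no] → not satisfied.
rule 13 — Tier IV Entity: [the taxpayer is registered for indirect tax? no] OR [the disposal is of a chargeable asset? no] → not satisfied.
rule 6 — Scheduled Entity: [the disposal is of a chargeable asset? no] OR [the taxpayer is registered for indirect tax? no] → not satisfied.
rule 5 — Class-G Trader: [Tier IV Entity (rule 13)? no] AND [not a Scheduled Entity (rule 6)? yes] → not satisfied.
rule 2 — Registered Resident: [the taxpayer carries on a trade? yes] AND [the taxpayer is connected with the counterparty? no] AND [the taxpayer controls the paying entity? no] → not satisfied.
rule 9 — Chargeable Filer: [the taxpayer does not carry on a trade? no] OR [the income arises from sources within the territory? no] → not satisfied.
rule 12 — Approved Enterprise: [the taxpayer is non-resident for the tax year? yes] OR [the income arises from sources outside the territory? yes] → satisfied.
rule 7 — Protected Trader: [Registered Resident (rule 2)? no] OR [not a Chargeable Filer (rule 9)? yes] OR [Approved Enterprise (rule 12)? yes] → satisfied.
rule 8 — Permitted Filer: Critical Taxpayer (rule 3)? no; Class-G Trader (rule 5)? no; Protected Trader (rule 7)? yes — 1 of 3 hold (need ≥2) → not satisfied.

No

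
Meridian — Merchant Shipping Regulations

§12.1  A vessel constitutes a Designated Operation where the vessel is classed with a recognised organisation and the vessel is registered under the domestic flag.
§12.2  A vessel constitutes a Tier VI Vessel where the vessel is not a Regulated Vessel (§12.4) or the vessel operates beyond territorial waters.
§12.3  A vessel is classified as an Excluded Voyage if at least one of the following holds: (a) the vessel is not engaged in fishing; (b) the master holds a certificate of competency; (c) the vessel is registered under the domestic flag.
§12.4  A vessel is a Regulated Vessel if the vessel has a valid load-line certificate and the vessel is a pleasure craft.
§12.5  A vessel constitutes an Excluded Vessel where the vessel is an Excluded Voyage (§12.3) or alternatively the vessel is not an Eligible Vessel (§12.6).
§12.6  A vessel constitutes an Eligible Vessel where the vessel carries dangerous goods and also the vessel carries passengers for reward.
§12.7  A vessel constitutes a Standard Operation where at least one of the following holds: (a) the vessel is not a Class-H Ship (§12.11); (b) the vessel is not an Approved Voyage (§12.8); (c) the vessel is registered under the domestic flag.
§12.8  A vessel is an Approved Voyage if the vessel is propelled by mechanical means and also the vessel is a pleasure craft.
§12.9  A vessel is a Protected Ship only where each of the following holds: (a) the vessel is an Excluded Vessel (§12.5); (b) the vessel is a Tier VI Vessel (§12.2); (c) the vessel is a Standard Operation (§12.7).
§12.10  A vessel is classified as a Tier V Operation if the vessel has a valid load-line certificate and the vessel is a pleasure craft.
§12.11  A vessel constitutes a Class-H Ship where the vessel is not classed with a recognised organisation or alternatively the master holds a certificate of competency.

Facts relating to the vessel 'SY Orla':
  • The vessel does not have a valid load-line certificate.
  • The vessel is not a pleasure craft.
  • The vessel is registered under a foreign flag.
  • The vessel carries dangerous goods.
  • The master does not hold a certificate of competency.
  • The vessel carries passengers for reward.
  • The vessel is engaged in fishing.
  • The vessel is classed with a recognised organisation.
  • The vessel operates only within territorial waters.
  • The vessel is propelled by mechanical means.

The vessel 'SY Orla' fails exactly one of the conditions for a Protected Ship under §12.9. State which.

Excluded Vessel

§12.3 — Excluded Voyage: [the vessel is not engaged in fishing? no] OR [the master holds a certificate of competency? no] OR [the vessel is registered under the domestic flag? no] → not satisfied.
§12.6 — Eligible Vessel: [the vessel carries dangerous goods? yes] AND [the vessel carries passengers for reward? yes] → satisfied.
§12.5 — Excluded Vessel: [Excluded Voyage (§12.3)? no] OR [not an Eligible Vessel (§12.6)? no] → not satisfied.
§12.4 — Regulated Vessel: [the vessel has a valid load-line certificate? no] AND [the vessel is a pleasure craft? no] → not satisfied.
§12.2 — Tier VI Vessel: [not a Regulated Vessel (§12.4)? yes] OR [the vessel operates beyond territorial waters? no] → satisfied.
§12.11 — Class-H Ship: [the vessel is not classed with a recognised organisation? no] OR [the master holds a certificate of competency? no] → not satisfied.
§12.8 — Approved Voyage: [the vessel is propelled by mechanical means? yes] AND [the vessel is a pleasure craft? no] → not satisfied.
§12.7 — Standard Operation: [not a Class-H Ship (§12.11)? yes] OR [not an Approved Voyage (§12.8)? yes] OR [the vessel is registered under the domestic flag? no] → satisfied.
§12.9 — Protected Ship: [Excluded Vessel (§12.5)? no] AND [Tier VI Vessel (§12.2)? yes] AND [Standard Operation (§12.7)? yes] → not satisfied.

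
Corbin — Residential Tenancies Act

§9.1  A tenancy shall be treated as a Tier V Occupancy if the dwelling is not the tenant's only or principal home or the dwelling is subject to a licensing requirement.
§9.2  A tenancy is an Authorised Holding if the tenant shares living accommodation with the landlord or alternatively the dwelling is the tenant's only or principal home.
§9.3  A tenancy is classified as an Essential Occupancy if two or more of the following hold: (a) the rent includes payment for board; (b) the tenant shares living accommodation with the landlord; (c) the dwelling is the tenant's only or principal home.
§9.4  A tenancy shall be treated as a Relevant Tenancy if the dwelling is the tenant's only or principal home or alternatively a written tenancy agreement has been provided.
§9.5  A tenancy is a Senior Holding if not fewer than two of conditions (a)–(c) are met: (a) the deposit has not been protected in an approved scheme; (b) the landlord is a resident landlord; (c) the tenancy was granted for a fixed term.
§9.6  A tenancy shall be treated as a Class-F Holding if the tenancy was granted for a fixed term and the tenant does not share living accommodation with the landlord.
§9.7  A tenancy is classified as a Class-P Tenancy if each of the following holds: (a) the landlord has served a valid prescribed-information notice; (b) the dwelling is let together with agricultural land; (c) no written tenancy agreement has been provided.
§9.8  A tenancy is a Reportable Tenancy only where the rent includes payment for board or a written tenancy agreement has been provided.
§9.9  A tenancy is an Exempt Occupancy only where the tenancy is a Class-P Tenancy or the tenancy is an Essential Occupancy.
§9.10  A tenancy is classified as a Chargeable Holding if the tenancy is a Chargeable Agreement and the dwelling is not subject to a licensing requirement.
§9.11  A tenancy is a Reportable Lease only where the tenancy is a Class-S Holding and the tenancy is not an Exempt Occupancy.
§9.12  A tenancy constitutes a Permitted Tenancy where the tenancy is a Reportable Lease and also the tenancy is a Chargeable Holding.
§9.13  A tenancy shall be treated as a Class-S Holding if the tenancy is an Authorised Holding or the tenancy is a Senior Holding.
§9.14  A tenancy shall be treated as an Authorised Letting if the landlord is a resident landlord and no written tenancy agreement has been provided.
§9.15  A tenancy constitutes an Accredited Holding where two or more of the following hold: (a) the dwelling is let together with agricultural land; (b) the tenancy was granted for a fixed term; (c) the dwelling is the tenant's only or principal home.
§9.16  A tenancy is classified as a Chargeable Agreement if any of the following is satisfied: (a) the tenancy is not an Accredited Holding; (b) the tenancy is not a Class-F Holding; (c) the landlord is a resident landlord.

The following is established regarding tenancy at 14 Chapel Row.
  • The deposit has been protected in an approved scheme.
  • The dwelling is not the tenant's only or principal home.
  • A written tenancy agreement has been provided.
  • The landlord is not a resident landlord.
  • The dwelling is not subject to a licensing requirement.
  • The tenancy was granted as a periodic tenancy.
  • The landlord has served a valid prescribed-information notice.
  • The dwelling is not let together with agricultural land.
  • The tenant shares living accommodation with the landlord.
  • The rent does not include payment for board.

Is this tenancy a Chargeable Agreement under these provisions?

Yes

§9.15 — Accredited Holding: the dwelling is let together with agricultural land? no; the tenancy was granted for a fixed term? no; the dwelling is the tenant's only or principal home? no — 0 of 3 hold (need ≥2) → not satisfied.
§9.6 — Class-F Holding: [the tenancy was granted for a fixed term? no] AND [the tenant does not share living accommodation with the landlord? no] → not satisfied.
§9.16 — Chargeable Agreement: [not an Accredited Holding (§9.15)? yes] OR [not a Class-F Holding (§9.6)? yes] OR [the landlord is a resident landlord? no] → satisfied.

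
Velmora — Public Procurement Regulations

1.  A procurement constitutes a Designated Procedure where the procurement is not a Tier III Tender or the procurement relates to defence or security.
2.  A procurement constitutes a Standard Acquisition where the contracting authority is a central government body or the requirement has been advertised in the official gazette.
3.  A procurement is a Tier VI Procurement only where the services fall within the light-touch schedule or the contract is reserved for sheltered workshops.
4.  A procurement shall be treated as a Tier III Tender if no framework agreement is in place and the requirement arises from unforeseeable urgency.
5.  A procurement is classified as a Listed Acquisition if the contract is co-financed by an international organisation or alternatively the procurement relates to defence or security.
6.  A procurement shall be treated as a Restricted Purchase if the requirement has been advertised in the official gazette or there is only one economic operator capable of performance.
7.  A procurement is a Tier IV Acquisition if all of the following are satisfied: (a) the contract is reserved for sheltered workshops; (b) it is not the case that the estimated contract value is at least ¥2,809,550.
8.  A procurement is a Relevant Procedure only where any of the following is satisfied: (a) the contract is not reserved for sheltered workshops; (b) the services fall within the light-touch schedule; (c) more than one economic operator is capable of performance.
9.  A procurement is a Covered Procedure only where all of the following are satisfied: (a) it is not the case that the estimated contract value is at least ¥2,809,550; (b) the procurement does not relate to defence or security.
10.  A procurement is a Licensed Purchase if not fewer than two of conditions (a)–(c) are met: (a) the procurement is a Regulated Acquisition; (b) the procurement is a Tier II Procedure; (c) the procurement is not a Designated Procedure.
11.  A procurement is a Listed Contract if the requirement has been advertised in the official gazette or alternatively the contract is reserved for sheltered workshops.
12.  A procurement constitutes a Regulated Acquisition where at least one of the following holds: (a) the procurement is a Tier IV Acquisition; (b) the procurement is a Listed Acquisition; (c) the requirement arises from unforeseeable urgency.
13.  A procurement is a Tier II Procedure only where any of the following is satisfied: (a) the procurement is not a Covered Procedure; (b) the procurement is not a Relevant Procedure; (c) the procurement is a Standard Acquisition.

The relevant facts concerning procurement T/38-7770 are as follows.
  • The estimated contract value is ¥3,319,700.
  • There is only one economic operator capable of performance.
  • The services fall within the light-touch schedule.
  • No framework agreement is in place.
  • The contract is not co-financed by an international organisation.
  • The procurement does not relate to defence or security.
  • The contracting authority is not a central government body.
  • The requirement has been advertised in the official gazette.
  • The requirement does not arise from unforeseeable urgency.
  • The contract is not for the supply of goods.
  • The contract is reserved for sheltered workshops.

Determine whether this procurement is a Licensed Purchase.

No

paragraph 7 — Tier IV Acquisition: [the contract is reserved for sheltered workshops? yes] AND [estimated contract value: ¥3,319,700 ≥ ¥2,809,550? yes, so negated condition no] → not satisfied.
paragraph 5 — Listed Acquisition: [the contract is co-financed by an international organisation? no] OR [the procurement relates to defence or security? no] → not satisfied.
paragraph 12 — Regulated Acquisition: [Tier IV Acquisition (paragraph 7)? no] OR [Listed Acquisition (paragraph 5)? no] OR [the requirement arises from unforeseeable urgency? no] → not satisfied.
paragraph 9 — Covered Procedure: [estimated contract value: ¥3,319,700 ≥ ¥2,809,550? yes, so negated condition no] AND [the procurement does not relate to defence or security? yes] → not satisfied.
paragraph 8 — Relevant Procedure: [the contract is not reserved for sheltered workshops? no] OR [the services fall within the light-touch schedule? yes] OR [more than one economic operator is capable of performance? no] → satisfied.
paragraph 2 — Standard Acquisition: [the contracting authority is a central government body? no] OR [the requirement has been advertised in the official gazette? yes] → satisfied.
paragraph 13 — Tier II Procedure: [not a Covered Procedure (paragraph 9)? yes] OR [not a Relevant Procedure (paragraph 8)? no] OR [Standard Acquisition (paragraph 2)? yes] → satisfied.
paragraph 4 — Tier III Tender: [no framework agreement is in place? yes] AND [the requirement arises from unforeseeable urgency? no] → not satisfied.
paragraph 1 — Designated Procedure: [not a Tier III Tender (paragraph 4)? yes] OR [the procurement relates to defence or security? no] → satisfied.
paragraph 10 — Licensed Purchase: Regulated Acquisition (paragraph 12)? no; Tier II Procedure (paragraph 13)? yes; not a Designated Procedure (paragraph 1)? no — 1 of 3 hold (need ≥2) → not satisfied.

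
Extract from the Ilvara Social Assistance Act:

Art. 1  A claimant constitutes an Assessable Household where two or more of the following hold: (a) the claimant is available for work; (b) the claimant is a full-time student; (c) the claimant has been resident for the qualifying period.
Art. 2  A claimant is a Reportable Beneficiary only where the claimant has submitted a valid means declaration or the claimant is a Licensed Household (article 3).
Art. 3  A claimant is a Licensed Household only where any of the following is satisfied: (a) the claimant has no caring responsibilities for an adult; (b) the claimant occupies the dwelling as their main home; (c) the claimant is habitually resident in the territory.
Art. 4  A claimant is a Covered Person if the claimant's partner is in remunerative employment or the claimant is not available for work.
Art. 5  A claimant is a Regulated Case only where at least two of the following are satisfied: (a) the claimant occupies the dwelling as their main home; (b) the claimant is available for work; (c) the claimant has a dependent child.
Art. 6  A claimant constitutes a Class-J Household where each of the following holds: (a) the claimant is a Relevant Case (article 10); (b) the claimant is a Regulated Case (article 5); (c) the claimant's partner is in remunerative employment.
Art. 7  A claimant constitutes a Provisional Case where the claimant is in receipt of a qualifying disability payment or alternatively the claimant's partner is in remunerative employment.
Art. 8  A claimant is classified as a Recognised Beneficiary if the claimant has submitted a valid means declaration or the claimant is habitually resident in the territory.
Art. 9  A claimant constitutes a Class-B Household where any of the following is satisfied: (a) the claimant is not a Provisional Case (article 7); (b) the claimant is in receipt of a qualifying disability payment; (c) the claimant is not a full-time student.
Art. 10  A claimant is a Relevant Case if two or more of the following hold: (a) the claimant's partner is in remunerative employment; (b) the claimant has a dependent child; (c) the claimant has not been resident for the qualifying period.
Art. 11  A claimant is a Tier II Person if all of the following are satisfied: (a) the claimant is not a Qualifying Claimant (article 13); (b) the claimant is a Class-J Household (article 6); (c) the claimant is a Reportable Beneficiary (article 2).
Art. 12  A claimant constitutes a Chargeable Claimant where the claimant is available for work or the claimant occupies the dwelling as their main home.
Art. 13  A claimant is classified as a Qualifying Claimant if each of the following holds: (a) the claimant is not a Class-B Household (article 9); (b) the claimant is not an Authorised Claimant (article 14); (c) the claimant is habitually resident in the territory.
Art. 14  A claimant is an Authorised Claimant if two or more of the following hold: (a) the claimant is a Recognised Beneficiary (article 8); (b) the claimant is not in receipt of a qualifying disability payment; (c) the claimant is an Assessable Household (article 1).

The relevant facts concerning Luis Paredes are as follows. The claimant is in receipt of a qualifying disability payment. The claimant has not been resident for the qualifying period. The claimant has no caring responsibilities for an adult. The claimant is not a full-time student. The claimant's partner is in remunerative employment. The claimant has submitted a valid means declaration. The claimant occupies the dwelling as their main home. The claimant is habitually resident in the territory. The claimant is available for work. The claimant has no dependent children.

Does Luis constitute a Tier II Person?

Under article 7: the claimant is in receipt of a qualifying disability payment? yes; or the claimant's partner is in remunerative employment? yes. So the claimant is a Provisional Case.
Under article 9: not a Provisional Case (article 7)? no; or the claimant is in receipt of a qualifying disability payment? yes; or the claimant is not a full-time student? yes. So the claimant is a Class-B Household.
Under article 8: the claimant has submitted a valid means declaration? yes; or the claimant is habitually resident in the territory? yes. So the claimant is a Recognised Beneficiary.
Under article 1: the claimant is available for work? yes; the claimant is a full-time student? no; the claimant has been resident for the qualifying period? no — 1 of 3 hold (need ≥2) → not satisfied.
Under article 14: Recognised Beneficiary (article 8)? yes; the claimant is not in receipt of a qualifying disability payment? no; Assessable Household (article 1)? no — 1 of 3 hold (need ≥2) → not satisfied.
Under article 13: not a Class-B Household (article 9)? no; and not an Authorised Claimant (article 14)? yes; and the claimant is habitually resident in the territory? yes. So the claimant is not a Qualifying Claimant.
Under article 10: the claimant's partner is in remunerative employment? yes; the claimant has a dependent child? no; the claimant has not been resident for the qualifying period? yes — 2 of 3 hold (need ≥2) → satisfied.
Under article 5: the claimant occupies the dwelling as their main home? yes; the claimant is available for work? yes; the claimant has a dependent child? no — 2 of 3 hold (need ≥2) → satisfied.
Under article 6: Relevant Case (article 10)? yes; and Regulated Case (article 5)? yes; and the claimant's partner is in remunerative employment? yes. So the claimant is a Class-J Household.
Under article 3: the claimant has no caring responsibilities for an adult? yes; or the claimant occupies the dwelling as their main home? yes; or the claimant is habitually resident in the territory? yes. So the claimant is a Licensed Household.
Under article 2: the claimant has submitted a valid means declaration? yes; or Licensed Household (article 3)? yes. So the claimant is a Reportable Beneficiary.
Under article 11: not a Qualifying Claimant (article 13)? yes; and Class-J Household (article 6)? yes; and Reportable Beneficiary (article 2)? yes. So the claimant is a Tier II Person.

Yes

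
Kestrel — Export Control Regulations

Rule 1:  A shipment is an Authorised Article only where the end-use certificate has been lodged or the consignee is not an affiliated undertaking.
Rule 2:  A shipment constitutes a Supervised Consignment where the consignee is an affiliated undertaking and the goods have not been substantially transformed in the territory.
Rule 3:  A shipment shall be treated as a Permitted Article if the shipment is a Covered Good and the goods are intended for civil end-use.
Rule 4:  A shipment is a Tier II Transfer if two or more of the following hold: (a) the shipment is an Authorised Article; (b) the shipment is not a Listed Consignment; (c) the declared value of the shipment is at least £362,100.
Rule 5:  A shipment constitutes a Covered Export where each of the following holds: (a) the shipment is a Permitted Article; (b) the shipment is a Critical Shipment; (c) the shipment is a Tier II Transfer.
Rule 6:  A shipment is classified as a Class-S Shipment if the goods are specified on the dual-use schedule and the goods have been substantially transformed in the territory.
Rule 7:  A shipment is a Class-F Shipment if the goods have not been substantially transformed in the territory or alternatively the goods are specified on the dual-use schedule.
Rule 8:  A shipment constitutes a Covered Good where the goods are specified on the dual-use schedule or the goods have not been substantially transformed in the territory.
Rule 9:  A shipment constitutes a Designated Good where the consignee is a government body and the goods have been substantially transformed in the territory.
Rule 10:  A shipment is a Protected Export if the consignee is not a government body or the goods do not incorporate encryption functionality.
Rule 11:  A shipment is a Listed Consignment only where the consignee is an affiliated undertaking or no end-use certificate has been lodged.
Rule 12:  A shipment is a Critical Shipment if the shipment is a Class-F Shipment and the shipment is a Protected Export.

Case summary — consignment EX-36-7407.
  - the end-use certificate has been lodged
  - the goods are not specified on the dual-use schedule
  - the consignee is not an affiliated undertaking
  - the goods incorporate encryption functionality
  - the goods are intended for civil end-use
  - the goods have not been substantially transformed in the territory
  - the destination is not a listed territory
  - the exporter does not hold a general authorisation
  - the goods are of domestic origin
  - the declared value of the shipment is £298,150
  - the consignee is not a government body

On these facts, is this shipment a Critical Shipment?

Under rule 7: the goods have not been substantially transformed in the territory? yes; or the goods are specified on the dual-use schedule? no. So the shipment is a Class-F Shipment.
Under rule 10: the consignee is not a government body? yes; or the goods do not incorporate encryption functionality? no. So the shipment is a Protected Export.
Under rule 12: Class-F Shipment (rule 7)? yes; and Protected Export (rule 10)? yes. So the shipment is a Critical Shipment.

Yes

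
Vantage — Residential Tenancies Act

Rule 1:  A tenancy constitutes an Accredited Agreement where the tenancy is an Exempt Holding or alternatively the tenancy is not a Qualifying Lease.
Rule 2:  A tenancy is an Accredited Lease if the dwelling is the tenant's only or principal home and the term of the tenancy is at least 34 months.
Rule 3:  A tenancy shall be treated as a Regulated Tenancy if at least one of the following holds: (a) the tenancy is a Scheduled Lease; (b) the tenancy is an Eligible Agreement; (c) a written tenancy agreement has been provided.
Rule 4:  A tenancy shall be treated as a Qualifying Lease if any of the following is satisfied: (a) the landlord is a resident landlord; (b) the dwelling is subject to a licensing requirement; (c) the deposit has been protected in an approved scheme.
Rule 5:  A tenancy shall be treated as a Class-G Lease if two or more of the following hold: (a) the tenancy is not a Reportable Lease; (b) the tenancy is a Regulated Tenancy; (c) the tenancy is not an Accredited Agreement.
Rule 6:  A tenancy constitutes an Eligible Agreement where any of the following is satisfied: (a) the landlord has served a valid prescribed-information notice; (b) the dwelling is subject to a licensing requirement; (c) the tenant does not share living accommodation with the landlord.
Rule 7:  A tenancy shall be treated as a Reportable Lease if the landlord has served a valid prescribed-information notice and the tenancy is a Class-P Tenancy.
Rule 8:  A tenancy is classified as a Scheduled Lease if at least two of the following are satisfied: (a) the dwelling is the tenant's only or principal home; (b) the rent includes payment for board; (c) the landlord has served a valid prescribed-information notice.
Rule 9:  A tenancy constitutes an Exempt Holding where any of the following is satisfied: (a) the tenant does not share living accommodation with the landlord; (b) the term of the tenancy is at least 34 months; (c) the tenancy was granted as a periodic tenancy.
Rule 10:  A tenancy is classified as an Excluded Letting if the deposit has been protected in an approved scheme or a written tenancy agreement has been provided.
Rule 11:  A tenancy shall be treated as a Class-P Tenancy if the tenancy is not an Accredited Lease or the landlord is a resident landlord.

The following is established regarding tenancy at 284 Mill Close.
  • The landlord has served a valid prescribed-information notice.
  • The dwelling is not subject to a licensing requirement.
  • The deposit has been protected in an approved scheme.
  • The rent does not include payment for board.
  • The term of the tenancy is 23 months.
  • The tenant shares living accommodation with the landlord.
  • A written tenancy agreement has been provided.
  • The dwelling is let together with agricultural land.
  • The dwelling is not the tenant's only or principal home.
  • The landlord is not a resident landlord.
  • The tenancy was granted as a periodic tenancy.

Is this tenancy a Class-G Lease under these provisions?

No

rule 2 — Accredited Lease: [the dwelling is the tenant's only or principal home? no] AND [term of the tenancy: 23 months ≥ 34 months? no] → not satisfied.
rule 11 — Class-P Tenancy: [not an Accredited Lease (rule 2)? yes] OR [the landlord is a resident landlord? no] → satisfied.
rule 7 — Reportable Lease: [the landlord has served a valid prescribed-information notice? yes] AND [Class-P Tenancy (rule 11)? yes] → satisfied.
rule 8 — Scheduled Lease: the dwelling is the tenant's only or principal home? no; the rent includes payment for board? no; the landlord has served a valid prescribed-information notice? yes — 1 of 3 hold (need ≥2) → not satisfied.
rule 6 — Eligible Agreement: [the landlord has served a valid prescribed-information notice? yes] OR [the dwelling is subject to a licensing requirement? no] OR [the tenant does not share living accommodation with the landlord? no] → satisfied.
rule 3 — Regulated Tenancy: [Scheduled Lease (rule 8)? no] OR [Eligible Agreement (rule 6)? yes] OR [a written tenancy agreement has been provided? yes] → satisfied.
rule 9 — Exempt Holding: [the tenant does not share living accommodation with the landlord? no] OR [term of the tenancy: 23 months ≥ 34 months? no] OR [the tenancy was granted as a periodic tenancy? yes] → satisfied.
rule 4 — Qualifying Lease: [the landlord is a resident landlord? no] OR [the dwelling is subject to a licensing requirement? no] OR [the deposit has been protected in an approved scheme? yes] → satisfied.
rule 1 — Accredited Agreement: [Exempt Holding (rule 9)? yes] OR [not a Qualifying Lease (rule 4)? no] → satisfied.
rule 5 — Class-G Lease: not a Reportable Lease (rule 7)? no; Regulated Tenancy (rule 3)? yes; not an Accredited Agreement (rule 1)? no — 1 of 3 hold (need ≥2) → not satisfied.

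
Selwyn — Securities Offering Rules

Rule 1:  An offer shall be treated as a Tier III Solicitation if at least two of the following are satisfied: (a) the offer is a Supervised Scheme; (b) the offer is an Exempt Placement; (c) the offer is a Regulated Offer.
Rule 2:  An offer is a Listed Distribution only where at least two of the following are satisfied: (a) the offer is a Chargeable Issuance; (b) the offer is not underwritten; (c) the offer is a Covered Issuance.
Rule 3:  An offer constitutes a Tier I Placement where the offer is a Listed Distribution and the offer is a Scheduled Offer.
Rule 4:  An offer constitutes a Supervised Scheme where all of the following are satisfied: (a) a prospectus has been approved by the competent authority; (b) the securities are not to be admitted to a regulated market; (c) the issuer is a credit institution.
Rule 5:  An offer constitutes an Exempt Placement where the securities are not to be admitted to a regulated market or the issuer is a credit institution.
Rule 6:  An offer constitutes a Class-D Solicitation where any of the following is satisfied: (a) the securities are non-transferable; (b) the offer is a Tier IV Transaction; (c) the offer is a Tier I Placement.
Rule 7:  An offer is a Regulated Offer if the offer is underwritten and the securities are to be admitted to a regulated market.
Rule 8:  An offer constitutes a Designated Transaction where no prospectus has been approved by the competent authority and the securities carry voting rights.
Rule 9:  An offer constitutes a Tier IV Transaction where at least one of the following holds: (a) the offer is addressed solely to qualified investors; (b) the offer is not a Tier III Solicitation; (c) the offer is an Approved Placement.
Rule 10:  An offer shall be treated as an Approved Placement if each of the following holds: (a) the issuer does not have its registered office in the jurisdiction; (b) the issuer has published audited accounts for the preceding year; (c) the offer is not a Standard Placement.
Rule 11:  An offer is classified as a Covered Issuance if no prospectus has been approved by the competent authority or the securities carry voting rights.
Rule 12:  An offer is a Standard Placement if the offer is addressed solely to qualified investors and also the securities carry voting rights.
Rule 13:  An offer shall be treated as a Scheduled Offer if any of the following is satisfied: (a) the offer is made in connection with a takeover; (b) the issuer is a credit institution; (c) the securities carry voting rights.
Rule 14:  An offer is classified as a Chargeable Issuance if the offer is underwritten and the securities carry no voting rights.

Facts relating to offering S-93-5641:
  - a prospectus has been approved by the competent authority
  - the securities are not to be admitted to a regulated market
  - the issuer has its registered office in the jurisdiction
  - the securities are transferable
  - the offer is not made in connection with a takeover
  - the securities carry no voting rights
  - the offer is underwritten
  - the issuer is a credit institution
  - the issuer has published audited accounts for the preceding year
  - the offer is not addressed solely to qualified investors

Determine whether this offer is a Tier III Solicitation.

rule 4 — Supervised Scheme: [a prospectus has been approved by the competent authority? yes] AND [the securities are not to be admitted to a regulated market? yes] AND [the issuer is a credit institution? yes] → satisfied.
rule 5 — Exempt Placement: [the securities are not to be admitted to a regulated market? yes] OR [the issuer is a credit institution? yes] → satisfied.
rule 7 — Regulated Offer: [the offer is underwritten? yes] AND [the securities are to be admitted to a regulated market? no] → not satisfied.
rule 1 — Tier III Solicitation: Supervised Scheme (rule 4)? yes; Exempt Placement (rule 5)? yes; Regulated Offer (rule 7)? no — 2 of 3 hold (need ≥2) → satisfied.

Yes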